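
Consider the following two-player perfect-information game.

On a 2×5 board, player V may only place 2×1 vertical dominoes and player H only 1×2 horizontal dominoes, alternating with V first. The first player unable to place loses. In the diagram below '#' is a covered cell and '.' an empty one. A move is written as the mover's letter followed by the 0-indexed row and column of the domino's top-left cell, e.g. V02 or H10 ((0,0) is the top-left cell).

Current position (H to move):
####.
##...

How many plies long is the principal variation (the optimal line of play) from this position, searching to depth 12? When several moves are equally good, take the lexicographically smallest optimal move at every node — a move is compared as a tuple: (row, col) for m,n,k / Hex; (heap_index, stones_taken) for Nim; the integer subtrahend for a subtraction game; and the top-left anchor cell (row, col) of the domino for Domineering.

PV length from [####./##...]: 1 ply

ply 1, H at ####./##... | H12=-1→####./####.; H13=+1→####./##.##*
ply 2: ####./##.## is terminal -1 (V); from ####./##... depth 12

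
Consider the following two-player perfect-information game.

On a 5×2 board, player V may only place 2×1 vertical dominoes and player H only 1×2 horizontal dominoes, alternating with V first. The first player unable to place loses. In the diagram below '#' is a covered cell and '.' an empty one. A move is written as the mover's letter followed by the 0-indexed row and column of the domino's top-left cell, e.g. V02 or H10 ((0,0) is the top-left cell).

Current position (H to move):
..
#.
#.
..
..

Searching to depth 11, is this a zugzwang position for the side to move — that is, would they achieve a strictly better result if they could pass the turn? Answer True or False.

[../#./#./../..] H move#1: H00:-1/##/#./#./../.., H30:+1/../#./#./##/..*, H40:+1/../#./#./../##
[../#./#./##/..] V move#2: V01:-1/.#/##/#./##/..*, V11:-1/../##/##/##/..
[.#/##/#./##/..] H move#3: H40:+1/.#/##/#./##/##*
[.#/##/#./##/##] end (terminal -1, V#4); searched ../#./#./../.. to 11
pass branch (V moves first from the same position):
  | [../#./#./../..] V move#1: V01:-1/.#/##/#./../.., V11:-1/../##/##/../.., V21:+1/../#./##/.#/..*, V30:+1/../#./#./#./#., V31:+1/../#./#./.#/.#
  | [../#./##/.#/..] H move#2: H00:-1/##/#./##/.#/..*, H40:-1/../#./##/.#/##
  | [##/#./##/.#/..] V move#3: V30:+1/##/#./##/##/#.*
  | [##/#./##/##/#.] end (terminal -1, H#4); searched ../#./#./../.. to 11
H moving scores +1; H passing scores -1

zugzwang(../#./#./../.., H) = False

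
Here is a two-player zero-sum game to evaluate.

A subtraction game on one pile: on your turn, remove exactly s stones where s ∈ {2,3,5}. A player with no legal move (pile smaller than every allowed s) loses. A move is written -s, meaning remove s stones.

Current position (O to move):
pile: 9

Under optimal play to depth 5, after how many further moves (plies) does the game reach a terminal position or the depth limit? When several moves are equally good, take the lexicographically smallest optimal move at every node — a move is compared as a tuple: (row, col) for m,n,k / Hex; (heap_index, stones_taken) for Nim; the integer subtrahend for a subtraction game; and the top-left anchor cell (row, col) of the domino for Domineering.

p1 O@[9]: -2[7]+1* -3[6]-1 -5[4]-1
p2 X@[7]: -2[5]-1* -3[4]-1 -5[2]-1
p3 O@[5]: -2[3]-1 -3[2]-1 -5[0]+1*
p4 X@[0] terminal -1; root [9] d5

PV length from [9]: 3 plies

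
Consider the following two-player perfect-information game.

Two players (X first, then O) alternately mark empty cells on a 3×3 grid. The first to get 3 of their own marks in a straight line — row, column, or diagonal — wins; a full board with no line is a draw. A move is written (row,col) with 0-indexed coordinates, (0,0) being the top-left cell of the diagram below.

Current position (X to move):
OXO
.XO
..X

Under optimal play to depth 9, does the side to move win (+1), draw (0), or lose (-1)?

[OXO/.XO/..X] X move#1: (1,0):+0/OXO/XXO/..X, (2,0):+0/OXO/.XO/X.X, (2,1):+1/OXO/.XO/.XX*
[OXO/.XO/.XX] end (terminal -1, O#2); searched OXO/.XO/..X to 9

value(OXO/.XO/..X, X) = +1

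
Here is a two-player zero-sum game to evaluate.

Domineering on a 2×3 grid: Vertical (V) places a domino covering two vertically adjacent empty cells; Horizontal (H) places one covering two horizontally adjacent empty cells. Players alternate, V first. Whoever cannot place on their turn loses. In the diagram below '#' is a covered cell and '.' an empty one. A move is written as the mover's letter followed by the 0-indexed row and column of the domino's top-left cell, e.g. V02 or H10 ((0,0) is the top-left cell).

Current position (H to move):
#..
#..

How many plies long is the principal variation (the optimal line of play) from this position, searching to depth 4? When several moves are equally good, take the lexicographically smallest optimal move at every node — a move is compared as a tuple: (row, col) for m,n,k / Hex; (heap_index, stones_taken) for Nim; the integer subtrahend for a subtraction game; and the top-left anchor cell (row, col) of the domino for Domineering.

[#../#..] H move#1: H01:+1/###/#..*, H11:+1/#../###
[###/#..] end (terminal -1, V#2); searched #../#.. to 4

PV length from [#../#..]: 1 ply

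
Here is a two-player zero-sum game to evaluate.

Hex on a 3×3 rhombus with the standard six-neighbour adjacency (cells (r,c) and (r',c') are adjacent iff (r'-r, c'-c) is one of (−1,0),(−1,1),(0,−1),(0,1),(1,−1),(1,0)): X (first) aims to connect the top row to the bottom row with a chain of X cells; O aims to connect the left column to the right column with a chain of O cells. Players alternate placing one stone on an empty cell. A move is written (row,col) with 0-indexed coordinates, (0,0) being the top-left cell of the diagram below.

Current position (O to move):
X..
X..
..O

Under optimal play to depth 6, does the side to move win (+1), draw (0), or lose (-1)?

ply 1, O at X../X../..O | (0,1)=-1→XO./X../..O; (0,2)=-1→X.O/X../..O; (1,1)=-1→X../XO./..O; (1,2)=-1→X../X.O/..O; (2,0)=+1→X../X../O.O*; (2,1)=-1→X../X../.OO
ply 2, X at X../X../O.O | (0,1)=-1→XX./X../O.O*; (0,2)=-1→X.X/X../O.O; (1,1)=-1→X../XX./O.O; (1,2)=-1→X../X.X/O.O; (2,1)=-1→X../X../OXO
ply 3, O at XX./X../O.O | (0,2)=+1→XXO/X../O.O*; (1,1)=+1→XX./XO./O.O; (1,2)=+1→XX./X.O/O.O; (2,1)=+1→XX./X../OOO
ply 4, X at XXO/X../O.O | (1,1)=-1→XXO/XX./O.O*; (1,2)=-1→XXO/X.X/O.O; (2,1)=-1→XXO/X../OXO
ply 5, O at XXO/XX./O.O | (1,2)=-1→XXO/XXO/O.O; (2,1)=+1→XXO/XX./OOO*
ply 6: XXO/XX./OOO is terminal -1 (X); from X../X../..O depth 6

value(X../X../..O, O) = +1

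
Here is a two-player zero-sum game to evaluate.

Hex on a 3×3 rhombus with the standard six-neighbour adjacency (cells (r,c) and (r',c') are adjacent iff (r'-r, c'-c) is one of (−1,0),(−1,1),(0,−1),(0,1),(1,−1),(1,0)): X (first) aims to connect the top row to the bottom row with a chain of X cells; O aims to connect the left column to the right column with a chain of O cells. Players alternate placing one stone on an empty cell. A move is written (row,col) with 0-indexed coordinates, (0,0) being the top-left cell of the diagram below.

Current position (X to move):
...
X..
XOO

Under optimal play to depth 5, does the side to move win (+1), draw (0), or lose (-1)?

ply 1, X at .../X../XOO | (0,0)=+1→X../X../XOO*; (0,1)=+1→.X./X../XOO; (0,2)=+1→..X/X../XOO; (1,1)=+1→.../XX./XOO; (1,2)=+1→.../X.X/XOO
ply 2: X../X../XOO is terminal -1 (O); from .../X../XOO depth 5

value(.../X../XOO, X) = +1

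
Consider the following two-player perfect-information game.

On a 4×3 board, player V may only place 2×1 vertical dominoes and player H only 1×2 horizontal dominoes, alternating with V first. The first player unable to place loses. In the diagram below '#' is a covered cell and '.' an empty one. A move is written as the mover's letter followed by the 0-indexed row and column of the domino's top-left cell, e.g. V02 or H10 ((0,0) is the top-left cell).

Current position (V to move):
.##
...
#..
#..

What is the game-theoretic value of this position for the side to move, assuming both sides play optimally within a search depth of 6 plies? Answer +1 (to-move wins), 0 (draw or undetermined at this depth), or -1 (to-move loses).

p1 V@[.##/.../#../#..]: V00[###/#../#../#..]-1 V11[.##/.#./##./#..]+1* V12[.##/..#/#.#/#..]+1 V21[.##/.../##./##.]+1 V22[.##/.../#.#/#.#]+1
p2 H@[.##/.#./##./#..]: H31[.##/.#./##./###]-1*
p3 V@[.##/.#./##./###]: V00[###/##./##./###]+1* V12[.##/.##/###/###]+1
p4 H@[###/##./##./###] terminal -1; root [.##/.../#../#..] d6

value(.##/.../#../#.., V) = +1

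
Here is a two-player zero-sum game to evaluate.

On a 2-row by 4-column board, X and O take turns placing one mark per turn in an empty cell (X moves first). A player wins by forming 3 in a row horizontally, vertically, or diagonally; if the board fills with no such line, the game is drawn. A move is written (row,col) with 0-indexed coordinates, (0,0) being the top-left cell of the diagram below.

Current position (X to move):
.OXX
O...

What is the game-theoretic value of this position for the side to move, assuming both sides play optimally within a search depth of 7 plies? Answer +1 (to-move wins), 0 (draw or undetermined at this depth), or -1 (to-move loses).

ply 1, X at .OXX/O... | (0,0)=+0→XOXX/O...*; (1,1)=+0→.OXX/OX..; (1,2)=+0→.OXX/O.X.; (1,3)=+0→.OXX/O..X
ply 2, O at XOXX/O... | (1,1)=+0→XOXX/OO..*; (1,2)=+0→XOXX/O.O.; (1,3)=+0→XOXX/O..O
ply 3, X at XOXX/OO.. | (1,2)=+0→XOXX/OOX.*; (1,3)=-1→XOXX/OO.X
ply 4, O at XOXX/OOX. | (1,3)=+0→XOXX/OOXO*
ply 5: XOXX/OOXO is terminal +0 (X); from .OXX/O... depth 7

value(.OXX/O..., X) = 0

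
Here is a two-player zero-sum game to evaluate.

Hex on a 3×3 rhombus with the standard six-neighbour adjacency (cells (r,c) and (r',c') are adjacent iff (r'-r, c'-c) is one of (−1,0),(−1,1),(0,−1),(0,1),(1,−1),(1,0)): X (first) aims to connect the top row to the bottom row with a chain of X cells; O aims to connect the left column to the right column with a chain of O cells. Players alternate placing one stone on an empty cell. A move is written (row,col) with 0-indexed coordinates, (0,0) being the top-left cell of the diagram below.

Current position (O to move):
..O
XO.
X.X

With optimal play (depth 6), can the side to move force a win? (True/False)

O winning at [..O/XO./X.X]: False

ply 1, O at ..O/XO./X.X | (0,0)=-1→O.O/XO./X.X*; (0,1)=-1→.OO/XO./X.X; (1,2)=-1→..O/XOO/X.X; (2,1)=-1→..O/XO./XOX
ply 2, X at O.O/XO./X.X | (0,1)=+1→OXO/XO./X.X*; (1,2)=-1→O.O/XOX/X.X; (2,1)=-1→O.O/XO./XXX
ply 3: OXO/XO./X.X is terminal -1 (O); from ..O/XO./X.X depth 6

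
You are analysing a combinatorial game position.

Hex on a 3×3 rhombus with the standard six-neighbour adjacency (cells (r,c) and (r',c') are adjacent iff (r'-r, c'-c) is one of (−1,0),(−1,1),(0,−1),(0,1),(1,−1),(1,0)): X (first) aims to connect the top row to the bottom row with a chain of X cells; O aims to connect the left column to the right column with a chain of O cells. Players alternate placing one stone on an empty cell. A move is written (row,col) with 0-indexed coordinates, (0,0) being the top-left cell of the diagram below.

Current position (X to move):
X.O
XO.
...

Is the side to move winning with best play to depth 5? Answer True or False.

p1 X@[X.O/XO./...]: (0,1)[XXO/XO./...]-1 (1,2)[X.O/XOX/...]-1 (2,0)[X.O/XO./X..]+1* (2,1)[X.O/XO./.X.]-1 (2,2)[X.O/XO./..X]-1
p2 O@[X.O/XO./X..] terminal -1; root [X.O/XO./...] d5

X winning at [X.O/XO./...]: True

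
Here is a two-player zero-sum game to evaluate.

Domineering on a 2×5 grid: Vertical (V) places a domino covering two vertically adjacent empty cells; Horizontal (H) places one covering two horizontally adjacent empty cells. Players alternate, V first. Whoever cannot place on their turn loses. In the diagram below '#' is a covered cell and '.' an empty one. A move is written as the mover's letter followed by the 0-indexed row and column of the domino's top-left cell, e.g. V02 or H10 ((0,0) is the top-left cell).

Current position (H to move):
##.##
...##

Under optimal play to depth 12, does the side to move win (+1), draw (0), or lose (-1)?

ply 1, H at ##.##/...## | H10=-1→##.##/##.##; H11=+1→##.##/.####*
ply 2: ##.##/.#### is terminal -1 (V); from ##.##/...## depth 12

value(##.##/...##, H) = +1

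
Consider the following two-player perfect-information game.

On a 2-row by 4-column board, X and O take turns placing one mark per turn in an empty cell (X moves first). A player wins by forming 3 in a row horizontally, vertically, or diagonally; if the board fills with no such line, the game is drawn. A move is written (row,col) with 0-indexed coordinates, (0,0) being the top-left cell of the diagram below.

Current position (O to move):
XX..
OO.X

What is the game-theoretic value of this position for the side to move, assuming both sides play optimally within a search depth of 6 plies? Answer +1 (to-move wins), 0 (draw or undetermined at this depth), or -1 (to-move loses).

ply 1, O at XX../OO.X | (0,2)=+0→XXO./OO.X; (0,3)=-1→XX.O/OO.X; (1,2)=+1→XX../OOOX*
ply 2: XX../OOOX is terminal -1 (X); from XX../OO.X depth 6

value(XX../OO.X, O) = +1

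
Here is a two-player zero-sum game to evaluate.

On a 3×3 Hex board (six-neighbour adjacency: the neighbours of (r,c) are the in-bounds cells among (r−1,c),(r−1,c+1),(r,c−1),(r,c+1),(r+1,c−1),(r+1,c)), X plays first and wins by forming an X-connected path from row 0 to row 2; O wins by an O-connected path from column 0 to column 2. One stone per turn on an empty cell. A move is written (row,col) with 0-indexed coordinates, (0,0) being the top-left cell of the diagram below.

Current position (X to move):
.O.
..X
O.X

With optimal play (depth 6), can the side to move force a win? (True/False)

X winning at [.O./..X/O.X]: True

ply 1, X at .O./..X/O.X | (0,0)=-1→XO./..X/O.X; (0,2)=+1→.OX/..X/O.X*; (1,0)=-1→.O./X.X/O.X; (1,1)=-1→.O./.XX/O.X; (2,1)=-1→.O./..X/OXX
ply 2: .OX/..X/O.X is terminal -1 (O); from .O./..X/O.X depth 6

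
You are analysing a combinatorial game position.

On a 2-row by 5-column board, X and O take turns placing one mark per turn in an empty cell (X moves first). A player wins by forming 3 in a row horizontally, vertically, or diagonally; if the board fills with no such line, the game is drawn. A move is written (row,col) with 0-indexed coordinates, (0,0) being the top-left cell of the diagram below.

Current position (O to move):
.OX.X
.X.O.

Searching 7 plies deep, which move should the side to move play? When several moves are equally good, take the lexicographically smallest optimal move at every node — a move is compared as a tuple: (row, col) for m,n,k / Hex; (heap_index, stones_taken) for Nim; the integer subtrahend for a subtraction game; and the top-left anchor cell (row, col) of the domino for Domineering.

[.OX.X/.X.O.] O move#1: (0,0):-1/OOX.X/.X.O., (0,3):+0/.OXOX/.X.O.*, (1,0):-1/.OX.X/OX.O., (1,2):-1/.OX.X/.XOO., (1,4):-1/.OX.X/.X.OO
[.OXOX/.X.O.] X move#2: (0,0):+0/XOXOX/.X.O.*, (1,0):+0/.OXOX/XX.O., (1,2):+0/.OXOX/.XXO., (1,4):+0/.OXOX/.X.OX
[XOXOX/.X.O.] O move#3: (1,0):+0/XOXOX/OX.O.*, (1,2):+0/XOXOX/.XOO., (1,4):+0/XOXOX/.X.OO
[XOXOX/OX.O.] X move#4: (1,2):+0/XOXOX/OXXO.*, (1,4):+0/XOXOX/OX.OX
[XOXOX/OXXO.] O move#5: (1,4):+0/XOXOX/OXXOO*
[XOXOX/OXXOO] end (terminal +0, X#6); searched .OX.X/.X.O. to 7

O's best at [.OX.X/.X.O.]: (0,3)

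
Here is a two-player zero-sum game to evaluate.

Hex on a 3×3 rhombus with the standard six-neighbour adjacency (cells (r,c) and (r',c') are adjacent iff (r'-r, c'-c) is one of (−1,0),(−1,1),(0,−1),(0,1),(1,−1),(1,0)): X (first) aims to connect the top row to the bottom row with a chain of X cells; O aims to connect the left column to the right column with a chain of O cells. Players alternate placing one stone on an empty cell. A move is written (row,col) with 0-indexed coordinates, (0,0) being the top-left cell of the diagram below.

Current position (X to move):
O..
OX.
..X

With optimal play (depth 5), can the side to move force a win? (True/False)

p1 X@[O../OX./..X]: (0,1)[OX./OX./..X]+1* (0,2)[O.X/OX./..X]+1 (1,2)[O../OXX/..X]+1 (2,0)[O../OX./X.X]+1 (2,1)[O../OX./.XX]+1
p2 O@[OX./OX./..X]: (0,2)[OXO/OX./..X]-1* (1,2)[OX./OXO/..X]-1 (2,0)[OX./OX./O.X]-1 (2,1)[OX./OX./.OX]-1
p3 X@[OXO/OX./..X]: (1,2)[OXO/OXX/..X]+1* (2,0)[OXO/OX./X.X]+1 (2,1)[OXO/OX./.XX]+1
p4 O@[OXO/OXX/..X] terminal -1; root [O../OX./..X] d5

X winning at [O../OX./..X]: True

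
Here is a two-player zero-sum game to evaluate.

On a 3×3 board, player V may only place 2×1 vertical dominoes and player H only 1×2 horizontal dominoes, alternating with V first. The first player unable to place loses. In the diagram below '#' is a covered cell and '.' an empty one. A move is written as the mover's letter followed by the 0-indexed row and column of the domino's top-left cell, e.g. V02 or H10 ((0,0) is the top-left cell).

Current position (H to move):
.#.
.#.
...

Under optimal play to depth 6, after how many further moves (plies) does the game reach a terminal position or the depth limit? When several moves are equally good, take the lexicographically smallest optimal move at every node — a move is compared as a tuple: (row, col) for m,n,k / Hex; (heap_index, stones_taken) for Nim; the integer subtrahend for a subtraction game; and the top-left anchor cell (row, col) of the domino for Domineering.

PV length from [.#./.#./...]: 2 plies

ply 1, H at .#./.#./... | H20=-1→.#./.#./##.*; H21=-1→.#./.#./.##
ply 2, V at .#./.#./##. | V00=+1→##./##./##.*; V02=+1→.##/.##/##.; V12=+1→.#./.##/###
ply 3: ##./##./##. is terminal -1 (H); from .#./.#./... depth 6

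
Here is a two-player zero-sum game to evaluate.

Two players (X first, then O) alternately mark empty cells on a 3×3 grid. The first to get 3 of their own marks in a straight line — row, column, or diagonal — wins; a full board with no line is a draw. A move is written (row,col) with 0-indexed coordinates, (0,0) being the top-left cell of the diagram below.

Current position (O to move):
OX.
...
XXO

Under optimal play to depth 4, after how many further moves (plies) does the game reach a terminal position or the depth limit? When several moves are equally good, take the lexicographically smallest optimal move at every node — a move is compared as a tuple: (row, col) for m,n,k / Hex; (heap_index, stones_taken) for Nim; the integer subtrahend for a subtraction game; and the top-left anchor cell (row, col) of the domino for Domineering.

[OX./.../XXO] O move#1: (0,2):-1/OXO/.../XXO, (1,0):-1/OX./O../XXO, (1,1):+1/OX./.O./XXO*, (1,2):-1/OX./..O/XXO
[OX./.O./XXO] end (terminal -1, X#2); searched OX./.../XXO to 4

PV length from [OX./.../XXO]: 1 ply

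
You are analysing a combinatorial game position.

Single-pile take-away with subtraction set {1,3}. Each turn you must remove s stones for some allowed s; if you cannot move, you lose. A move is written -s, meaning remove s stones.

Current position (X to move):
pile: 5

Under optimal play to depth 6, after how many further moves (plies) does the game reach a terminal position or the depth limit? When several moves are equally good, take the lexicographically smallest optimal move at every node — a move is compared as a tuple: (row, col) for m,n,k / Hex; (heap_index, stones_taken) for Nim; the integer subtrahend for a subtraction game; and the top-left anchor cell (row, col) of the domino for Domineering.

[5] X move#1: -1:+1/4*, -3:+1/2
[4] O move#2: -1:-1/3*, -3:-1/1
[3] X move#3: -1:+1/2*, -3:+1/0
[2] O move#4: -1:-1/1*
[1] X move#5: -1:+1/0*
[0] end (terminal -1, O#6); searched 5 to 6

PV length from [5]: 5 plies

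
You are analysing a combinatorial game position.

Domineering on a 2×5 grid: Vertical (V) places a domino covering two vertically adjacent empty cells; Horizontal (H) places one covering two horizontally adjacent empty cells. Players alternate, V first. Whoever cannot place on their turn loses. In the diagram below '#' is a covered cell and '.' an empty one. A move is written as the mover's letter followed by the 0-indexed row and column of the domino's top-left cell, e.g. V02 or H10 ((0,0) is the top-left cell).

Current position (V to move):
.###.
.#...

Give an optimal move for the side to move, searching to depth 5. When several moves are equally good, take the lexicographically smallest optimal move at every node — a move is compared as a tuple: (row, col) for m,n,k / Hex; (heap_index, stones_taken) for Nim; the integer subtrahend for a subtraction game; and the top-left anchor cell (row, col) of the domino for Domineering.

V's best at [.###./.#...]: V04

[.###./.#...] V move#1: V00:-1/####./##..., V04:+1/.####/.#..#*
[.####/.#..#] H move#2: H12:-1/.####/.####*
[.####/.####] V move#3: V00:+1/#####/#####*
[#####/#####] end (terminal -1, H#4); searched .###./.#... to 5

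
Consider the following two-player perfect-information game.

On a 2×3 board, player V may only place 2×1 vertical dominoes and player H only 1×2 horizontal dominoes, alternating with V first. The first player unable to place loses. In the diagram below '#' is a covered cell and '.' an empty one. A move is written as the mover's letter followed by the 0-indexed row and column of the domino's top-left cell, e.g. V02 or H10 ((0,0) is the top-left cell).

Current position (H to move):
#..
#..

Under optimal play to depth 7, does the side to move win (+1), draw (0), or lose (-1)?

value(#../#.., H) = +1

ply 1, H at #../#.. | H01=+1→###/#..*; H11=+1→#../###
ply 2: ###/#.. is terminal -1 (V); from #../#.. depth 7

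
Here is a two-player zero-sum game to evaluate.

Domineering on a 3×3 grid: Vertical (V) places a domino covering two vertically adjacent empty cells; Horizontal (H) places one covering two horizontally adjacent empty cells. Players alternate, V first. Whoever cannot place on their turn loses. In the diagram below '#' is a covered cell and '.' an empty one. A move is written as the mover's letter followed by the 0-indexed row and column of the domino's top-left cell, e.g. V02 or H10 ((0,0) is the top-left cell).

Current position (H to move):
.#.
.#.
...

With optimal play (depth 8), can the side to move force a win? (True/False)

H winning at [.#./.#./...]: False

ply 1, H at .#./.#./... | H20=-1→.#./.#./##.*; H21=-1→.#./.#./.##
ply 2, V at .#./.#./##. | V00=+1→##./##./##.*; V02=+1→.##/.##/##.; V12=+1→.#./.##/###
ply 3: ##./##./##. is terminal -1 (H); from .#./.#./... depth 8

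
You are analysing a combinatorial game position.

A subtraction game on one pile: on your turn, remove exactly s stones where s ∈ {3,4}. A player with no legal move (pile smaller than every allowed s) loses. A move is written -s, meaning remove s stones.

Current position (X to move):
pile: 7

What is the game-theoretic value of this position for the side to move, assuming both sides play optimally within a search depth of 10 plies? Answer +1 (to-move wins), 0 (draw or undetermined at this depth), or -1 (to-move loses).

p1 X@[7]: -3[4]-1* -4[3]-1
p2 O@[4]: -3[1]+1* -4[0]+1
p3 X@[1] terminal -1; root [7] d10

value(7, X) = -1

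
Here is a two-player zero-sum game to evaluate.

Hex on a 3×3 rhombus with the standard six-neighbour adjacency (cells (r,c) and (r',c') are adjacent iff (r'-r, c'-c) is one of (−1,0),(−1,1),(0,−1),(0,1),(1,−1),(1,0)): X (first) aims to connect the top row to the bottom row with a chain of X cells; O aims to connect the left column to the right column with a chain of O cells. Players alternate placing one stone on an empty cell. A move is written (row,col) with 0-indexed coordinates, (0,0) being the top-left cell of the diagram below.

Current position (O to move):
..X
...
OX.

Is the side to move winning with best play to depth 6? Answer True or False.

O winning at [..X/.../OX.]: False

ply 1, O at ..X/.../OX. | (0,0)=-1→O.X/.../OX.*; (0,1)=-1→.OX/.../OX.; (1,0)=-1→..X/O../OX.; (1,1)=-1→..X/.O./OX.; (1,2)=-1→..X/..O/OX.; (2,2)=-1→..X/.../OXO
ply 2, X at O.X/.../OX. | (0,1)=+1→OXX/.../OX.*; (1,0)=+1→O.X/X../OX.; (1,1)=+1→O.X/.X./OX.; (1,2)=+1→O.X/..X/OX.; (2,2)=+1→O.X/.../OXX
ply 3, O at OXX/.../OX. | (1,0)=-1→OXX/O../OX.*; (1,1)=-1→OXX/.O./OX.; (1,2)=-1→OXX/..O/OX.; (2,2)=-1→OXX/.../OXO
ply 4, X at OXX/O../OX. | (1,1)=+1→OXX/OX./OX.*; (1,2)=+1→OXX/O.X/OX.; (2,2)=+1→OXX/O../OXX
ply 5: OXX/OX./OX. is terminal -1 (O); from ..X/.../OX. depth 6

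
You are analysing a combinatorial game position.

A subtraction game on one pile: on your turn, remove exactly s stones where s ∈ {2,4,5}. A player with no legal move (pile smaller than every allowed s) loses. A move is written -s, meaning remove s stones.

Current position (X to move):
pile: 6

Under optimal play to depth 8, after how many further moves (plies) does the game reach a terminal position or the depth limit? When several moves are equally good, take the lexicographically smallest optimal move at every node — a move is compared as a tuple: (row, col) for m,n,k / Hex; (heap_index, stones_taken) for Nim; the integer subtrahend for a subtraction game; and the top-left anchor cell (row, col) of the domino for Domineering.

PV length from [6]: 1 ply

ply 1, X at 6 | -2=-1→4; -4=-1→2; -5=+1→1*
ply 2: 1 is terminal -1 (O); from 6 depth 8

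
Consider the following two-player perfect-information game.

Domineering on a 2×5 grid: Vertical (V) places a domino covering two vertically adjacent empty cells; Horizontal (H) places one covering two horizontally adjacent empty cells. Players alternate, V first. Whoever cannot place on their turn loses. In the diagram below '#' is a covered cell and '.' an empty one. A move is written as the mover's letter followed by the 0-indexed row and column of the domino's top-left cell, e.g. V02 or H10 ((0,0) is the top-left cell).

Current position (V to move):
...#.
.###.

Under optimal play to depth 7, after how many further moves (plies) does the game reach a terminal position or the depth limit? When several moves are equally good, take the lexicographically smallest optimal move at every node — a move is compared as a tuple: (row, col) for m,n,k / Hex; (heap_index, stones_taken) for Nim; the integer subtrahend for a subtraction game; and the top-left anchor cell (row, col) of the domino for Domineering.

PV length from [...#./.###.]: 3 plies

p1 V@[...#./.###.]: V00[#..#./####.]+1* V04[...##/.####]-1
p2 H@[#..#./####.]: H01[####./####.]-1*
p3 V@[####./####.]: V04[#####/#####]+1*
p4 H@[#####/#####] terminal -1; root [...#./.###.] d7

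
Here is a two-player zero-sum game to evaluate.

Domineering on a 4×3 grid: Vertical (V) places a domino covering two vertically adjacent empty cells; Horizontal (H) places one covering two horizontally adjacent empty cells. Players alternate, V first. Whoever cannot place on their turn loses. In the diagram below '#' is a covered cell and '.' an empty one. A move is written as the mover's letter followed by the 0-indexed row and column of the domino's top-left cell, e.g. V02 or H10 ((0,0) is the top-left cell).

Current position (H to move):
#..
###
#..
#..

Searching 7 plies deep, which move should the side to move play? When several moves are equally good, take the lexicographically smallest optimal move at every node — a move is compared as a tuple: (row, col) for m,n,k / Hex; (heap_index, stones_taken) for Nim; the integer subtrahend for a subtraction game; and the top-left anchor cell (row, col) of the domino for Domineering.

ply 1, H at #../###/#../#.. | H01=-1→###/###/#../#..; H21=+1→#../###/###/#..*; H31=+1→#../###/#../###
ply 2: #../###/###/#.. is terminal -1 (V); from #../###/#../#.. depth 7

H's best at [#../###/#../#..]: H21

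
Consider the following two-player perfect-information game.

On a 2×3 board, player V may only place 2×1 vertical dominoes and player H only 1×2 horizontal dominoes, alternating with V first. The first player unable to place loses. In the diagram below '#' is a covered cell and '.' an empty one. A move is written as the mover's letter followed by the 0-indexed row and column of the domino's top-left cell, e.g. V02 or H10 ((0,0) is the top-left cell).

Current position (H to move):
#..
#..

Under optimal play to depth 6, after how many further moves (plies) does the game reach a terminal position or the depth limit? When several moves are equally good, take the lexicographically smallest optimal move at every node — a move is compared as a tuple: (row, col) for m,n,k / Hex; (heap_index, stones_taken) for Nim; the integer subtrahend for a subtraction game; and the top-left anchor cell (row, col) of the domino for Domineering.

PV length from [#../#..]: 1 ply

p1 H@[#../#..]: H01[###/#..]+1* H11[#../###]+1
p2 V@[###/#..] terminal -1; root [#../#..] d6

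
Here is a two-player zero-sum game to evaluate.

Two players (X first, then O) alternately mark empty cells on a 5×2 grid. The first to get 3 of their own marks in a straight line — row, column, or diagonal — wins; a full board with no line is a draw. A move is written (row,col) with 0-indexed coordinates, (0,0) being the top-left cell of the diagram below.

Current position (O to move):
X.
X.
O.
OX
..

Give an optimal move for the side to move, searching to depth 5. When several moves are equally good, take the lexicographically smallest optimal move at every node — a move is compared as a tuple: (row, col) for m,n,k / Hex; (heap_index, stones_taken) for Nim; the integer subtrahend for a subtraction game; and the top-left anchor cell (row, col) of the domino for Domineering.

[X./X./O./OX/..] O move#1: (0,1):+0/XO/X./O./OX/.., (1,1):+0/X./XO/O./OX/.., (2,1):+0/X./X./OO/OX/.., (4,0):+1/X./X./O./OX/O.*, (4,1):+0/X./X./O./OX/.O
[X./X./O./OX/O.] end (terminal -1, X#2); searched X./X./O./OX/.. to 5

O's best at [X./X./O./OX/..]: (4,0)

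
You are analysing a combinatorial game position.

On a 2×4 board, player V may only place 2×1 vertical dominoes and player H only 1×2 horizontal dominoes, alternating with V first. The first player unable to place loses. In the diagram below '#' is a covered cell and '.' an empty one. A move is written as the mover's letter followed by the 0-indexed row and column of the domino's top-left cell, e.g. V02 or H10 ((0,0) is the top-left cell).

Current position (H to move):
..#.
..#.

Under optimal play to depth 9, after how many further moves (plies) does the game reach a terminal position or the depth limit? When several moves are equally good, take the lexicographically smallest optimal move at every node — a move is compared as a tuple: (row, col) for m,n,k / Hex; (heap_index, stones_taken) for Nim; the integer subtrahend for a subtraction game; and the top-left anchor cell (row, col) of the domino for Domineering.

ply 1, H at ..#./..#. | H00=+1→###./..#.*; H10=+1→..#./###.
ply 2, V at ###./..#. | V03=-1→####/..##*
ply 3, H at ####/..## | H10=+1→####/####*
ply 4: ####/#### is terminal -1 (V); from ..#./..#. depth 9

PV length from [..#./..#.]: 3 plies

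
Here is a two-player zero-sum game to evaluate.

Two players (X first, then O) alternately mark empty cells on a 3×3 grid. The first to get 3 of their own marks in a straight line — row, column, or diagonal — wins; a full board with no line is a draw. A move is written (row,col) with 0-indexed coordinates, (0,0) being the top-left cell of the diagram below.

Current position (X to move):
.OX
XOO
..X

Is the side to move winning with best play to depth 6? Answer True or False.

ply 1, X at .OX/XOO/..X | (0,0)=-1→XOX/XOO/..X; (2,0)=-1→.OX/XOO/X.X; (2,1)=+0→.OX/XOO/.XX*
ply 2, O at .OX/XOO/.XX | (0,0)=-1→OOX/XOO/.XX; (2,0)=+0→.OX/XOO/OXX*
ply 3, X at .OX/XOO/OXX | (0,0)=+0→XOX/XOO/OXX*
ply 4: XOX/XOO/OXX is terminal +0 (O); from .OX/XOO/..X depth 6

X winning at [.OX/XOO/..X]: False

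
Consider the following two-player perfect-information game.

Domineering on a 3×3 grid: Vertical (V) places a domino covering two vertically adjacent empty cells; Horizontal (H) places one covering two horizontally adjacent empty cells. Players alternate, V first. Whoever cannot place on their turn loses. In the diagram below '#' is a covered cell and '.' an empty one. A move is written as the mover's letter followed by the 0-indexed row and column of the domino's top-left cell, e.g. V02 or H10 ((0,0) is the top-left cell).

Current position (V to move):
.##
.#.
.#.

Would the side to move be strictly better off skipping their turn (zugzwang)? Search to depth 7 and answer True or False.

zugzwang(.##/.#./.#., V) = False

p1 V@[.##/.#./.#.]: V00[###/##./.#.]+1* V10[.##/##./##.]+1 V12[.##/.##/.##]+1
p2 H@[###/##./.#.] terminal -1; root [.##/.#./.#.] d7
suppose V passes — search the same position with H to move:
pass> p1 H@[.##/.#./.#.] terminal -1; root [.##/.#./.#.] d7
for V: play +1, pass +1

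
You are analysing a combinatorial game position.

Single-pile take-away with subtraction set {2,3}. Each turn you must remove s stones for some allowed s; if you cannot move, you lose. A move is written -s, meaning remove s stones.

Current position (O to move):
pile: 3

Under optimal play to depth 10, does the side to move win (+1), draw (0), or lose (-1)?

value(3, O) = +1

[3] O move#1: -2:+1/1*, -3:+1/0
[1] end (terminal -1, X#2); searched 3 to 10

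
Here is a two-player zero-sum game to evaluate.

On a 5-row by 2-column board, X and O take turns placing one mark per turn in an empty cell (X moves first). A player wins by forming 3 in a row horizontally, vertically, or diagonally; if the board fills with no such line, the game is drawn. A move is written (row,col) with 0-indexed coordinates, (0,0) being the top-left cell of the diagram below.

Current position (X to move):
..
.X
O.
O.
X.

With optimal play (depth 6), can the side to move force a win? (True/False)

p1 X@[../.X/O./O./X.]: (0,0)[X./.X/O./O./X.]-1 (0,1)[.X/.X/O./O./X.]-1 (1,0)[../XX/O./O./X.]+0* (2,1)[../.X/OX/O./X.]-1 (3,1)[../.X/O./OX/X.]-1 (4,1)[../.X/O./O./XX]-1
p2 O@[../XX/O./O./X.]: (0,0)[O./XX/O./O./X.]-1 (0,1)[.O/XX/O./O./X.]+0* (2,1)[../XX/OO/O./X.]+0 (3,1)[../XX/O./OO/X.]+0 (4,1)[../XX/O./O./XO]-1
p3 X@[.O/XX/O./O./X.]: (0,0)[XO/XX/O./O./X.]+0* (2,1)[.O/XX/OX/O./X.]+0 (3,1)[.O/XX/O./OX/X.]+0 (4,1)[.O/XX/O./O./XX]+0
p4 O@[XO/XX/O./O./X.]: (2,1)[XO/XX/OO/O./X.]+0* (3,1)[XO/XX/O./OO/X.]+0 (4,1)[XO/XX/O./O./XO]+0
p5 X@[XO/XX/OO/O./X.]: (3,1)[XO/XX/OO/OX/X.]+0* (4,1)[XO/XX/OO/O./XX]+0
p6 O@[XO/XX/OO/OX/X.]: (4,1)[XO/XX/OO/OX/XO]+0*
p7 X@[XO/XX/OO/OX/XO] terminal +0; root [../.X/O./O./X.] d6

X winning at [../.X/O./O./X.]: False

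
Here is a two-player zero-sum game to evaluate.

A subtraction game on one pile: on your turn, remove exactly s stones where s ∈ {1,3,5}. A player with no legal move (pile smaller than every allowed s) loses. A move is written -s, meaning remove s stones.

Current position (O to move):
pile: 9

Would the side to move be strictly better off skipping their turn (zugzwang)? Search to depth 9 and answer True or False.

zugzwang(9, O) = False

[9] O move#1: -1:+1/8*, -3:+1/6, -5:+1/4
[8] X move#2: -1:-1/7*, -3:-1/5, -5:-1/3
[7] O move#3: -1:+1/6*, -3:+1/4, -5:+1/2
[6] X move#4: -1:-1/5*, -3:-1/3, -5:-1/1
[5] O move#5: -1:+1/4*, -3:+1/2, -5:+1/0
[4] X move#6: -1:-1/3*, -3:-1/1
[3] O move#7: -1:+1/2*, -3:+1/0
[2] X move#8: -1:-1/1*
[1] O move#9: -1:+1/0*
[0] end (terminal -1, X#10); searched 9 to 9
if O skipped the turn, X would face:
~ [9] X move#1: -1:+1/8*, -3:+1/6, -5:+1/4
~ [8] O move#2: -1:-1/7*, -3:-1/5, -5:-1/3
~ [7] X move#3: -1:+1/6*, -3:+1/4, -5:+1/2
~ [6] O move#4: -1:-1/5*, -3:-1/3, -5:-1/1
~ [5] X move#5: -1:+1/4*, -3:+1/2, -5:+1/0
~ [4] O move#6: -1:-1/3*, -3:-1/1
~ [3] X move#7: -1:+1/2*, -3:+1/0
~ [2] O move#8: -1:-1/1*
~ [1] X move#9: -1:+1/0*
~ [0] end (terminal -1, O#10); searched 9 to 9
compare (O): move=+1 vs pass=-1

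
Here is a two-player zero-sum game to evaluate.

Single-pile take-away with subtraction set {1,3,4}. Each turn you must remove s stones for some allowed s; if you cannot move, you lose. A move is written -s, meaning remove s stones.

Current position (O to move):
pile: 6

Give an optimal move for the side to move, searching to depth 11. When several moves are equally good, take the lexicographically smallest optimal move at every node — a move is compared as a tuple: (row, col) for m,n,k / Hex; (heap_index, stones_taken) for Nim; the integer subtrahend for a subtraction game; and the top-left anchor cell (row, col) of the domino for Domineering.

O's best at [6]: -4

[6] O move#1: -1:-1/5, -3:-1/3, -4:+1/2*
[2] X move#2: -1:-1/1*
[1] O move#3: -1:+1/0*
[0] end (terminal -1, X#4); searched 6 to 11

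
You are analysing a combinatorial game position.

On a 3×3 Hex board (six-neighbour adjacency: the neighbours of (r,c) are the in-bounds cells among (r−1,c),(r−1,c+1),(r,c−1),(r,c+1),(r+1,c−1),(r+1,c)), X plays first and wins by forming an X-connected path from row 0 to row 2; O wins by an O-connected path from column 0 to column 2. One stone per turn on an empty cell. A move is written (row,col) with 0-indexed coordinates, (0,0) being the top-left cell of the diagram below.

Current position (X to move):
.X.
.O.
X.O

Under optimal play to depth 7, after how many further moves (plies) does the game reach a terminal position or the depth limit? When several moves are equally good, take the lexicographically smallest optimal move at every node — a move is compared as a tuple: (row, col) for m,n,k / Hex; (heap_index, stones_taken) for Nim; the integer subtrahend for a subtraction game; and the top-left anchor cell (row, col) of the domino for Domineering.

ply 1, X at .X./.O./X.O | (0,0)=-1→XX./.O./X.O; (0,2)=-1→.XX/.O./X.O; (1,0)=+1→.X./XO./X.O*; (1,2)=-1→.X./.OX/X.O; (2,1)=-1→.X./.O./XXO
ply 2: .X./XO./X.O is terminal -1 (O); from .X./.O./X.O depth 7

PV length from [.X./.O./X.O]: 1 ply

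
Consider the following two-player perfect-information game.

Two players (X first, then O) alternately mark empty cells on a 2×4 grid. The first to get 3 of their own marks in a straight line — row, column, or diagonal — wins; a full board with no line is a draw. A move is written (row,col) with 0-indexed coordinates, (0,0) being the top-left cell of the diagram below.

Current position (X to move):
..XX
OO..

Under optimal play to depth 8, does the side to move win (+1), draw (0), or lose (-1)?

ply 1, X at ..XX/OO.. | (0,0)=-1→X.XX/OO..; (0,1)=+1→.XXX/OO..*; (1,2)=+0→..XX/OOX.; (1,3)=-1→..XX/OO.X
ply 2: .XXX/OO.. is terminal -1 (O); from ..XX/OO.. depth 8

value(..XX/OO.., X) = +1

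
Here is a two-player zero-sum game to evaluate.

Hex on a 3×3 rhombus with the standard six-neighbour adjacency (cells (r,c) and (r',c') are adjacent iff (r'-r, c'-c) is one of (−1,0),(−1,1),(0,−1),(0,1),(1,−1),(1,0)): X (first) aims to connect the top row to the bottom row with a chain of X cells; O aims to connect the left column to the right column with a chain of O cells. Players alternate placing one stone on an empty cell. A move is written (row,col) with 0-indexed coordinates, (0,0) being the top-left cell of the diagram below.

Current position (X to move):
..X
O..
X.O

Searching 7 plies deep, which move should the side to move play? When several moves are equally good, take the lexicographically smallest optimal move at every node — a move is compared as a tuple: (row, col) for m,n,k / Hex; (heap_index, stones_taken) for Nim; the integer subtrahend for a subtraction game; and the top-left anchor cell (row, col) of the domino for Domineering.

p1 X@[..X/O../X.O]: (0,0)[X.X/O../X.O]-1 (0,1)[.XX/O../X.O]-1 (1,1)[..X/OX./X.O]+1* (1,2)[..X/O.X/X.O]+1 (2,1)[..X/O../XXO]+1
p2 O@[..X/OX./X.O] terminal -1; root [..X/O../X.O] d7

X's best at [..X/O../X.O]: (1,1)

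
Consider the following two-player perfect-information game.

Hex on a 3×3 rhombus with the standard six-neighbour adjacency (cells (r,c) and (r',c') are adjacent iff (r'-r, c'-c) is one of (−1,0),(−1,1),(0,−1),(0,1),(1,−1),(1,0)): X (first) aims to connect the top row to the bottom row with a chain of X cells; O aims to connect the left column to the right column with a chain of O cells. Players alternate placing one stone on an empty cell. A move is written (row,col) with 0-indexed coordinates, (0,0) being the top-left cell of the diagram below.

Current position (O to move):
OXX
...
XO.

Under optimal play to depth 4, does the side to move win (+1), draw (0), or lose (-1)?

p1 O@[OXX/.../XO.]: (1,0)[OXX/O../XO.]-1* (1,1)[OXX/.O./XO.]-1 (1,2)[OXX/..O/XO.]-1 (2,2)[OXX/.../XOO]-1
p2 X@[OXX/O../XO.]: (1,1)[OXX/OX./XO.]+1* (1,2)[OXX/O.X/XO.]+1 (2,2)[OXX/O../XOX]+1
p3 O@[OXX/OX./XO.] terminal -1; root [OXX/.../XO.] d4

value(OXX/.../XO., O) = -1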